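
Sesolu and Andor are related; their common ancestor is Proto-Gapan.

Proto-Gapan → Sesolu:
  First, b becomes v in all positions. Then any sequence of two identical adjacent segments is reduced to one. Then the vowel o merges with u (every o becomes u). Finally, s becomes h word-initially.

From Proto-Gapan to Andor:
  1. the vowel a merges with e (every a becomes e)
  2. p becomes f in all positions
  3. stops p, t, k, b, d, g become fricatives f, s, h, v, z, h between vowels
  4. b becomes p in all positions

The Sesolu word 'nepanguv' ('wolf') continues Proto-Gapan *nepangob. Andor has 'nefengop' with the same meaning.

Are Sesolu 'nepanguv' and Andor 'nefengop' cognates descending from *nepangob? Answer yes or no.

Derive the expected Andor reflex of *nepangob:
Andor: *nepangob
  nepangob → nepengob   [vowel merger]
  nepengob → nefengob   [unconditioned shift]
  nefengob (rule 3 does not apply)
  nefengob → nefengop   [unconditioned shift]
  giving Andor nefengop.
Andor 'nefengop' matches the regular reflex exactly, so the pair is cognate.

yes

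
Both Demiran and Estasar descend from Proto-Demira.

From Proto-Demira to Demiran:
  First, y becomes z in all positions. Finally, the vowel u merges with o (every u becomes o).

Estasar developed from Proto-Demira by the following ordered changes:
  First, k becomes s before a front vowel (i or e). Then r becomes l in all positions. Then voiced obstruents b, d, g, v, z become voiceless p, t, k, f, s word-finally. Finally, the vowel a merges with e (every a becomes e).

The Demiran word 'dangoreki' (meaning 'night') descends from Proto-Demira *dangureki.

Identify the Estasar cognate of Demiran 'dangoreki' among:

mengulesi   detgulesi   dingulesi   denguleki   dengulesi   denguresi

Estasar: start from *dangureki.
  rule 1 (palatalisation): dangureki → danguresi
  rule 2 (unconditioned shift): danguresi → dangulesi
  rule 3: no change — dangulesi
  rule 4 (vowel merger): dangulesi → dengulesi
  ⇒ Estasar dengulesi
Among the options, 'dengulesi' alone shows every Estasar change applied in order.

dengulesi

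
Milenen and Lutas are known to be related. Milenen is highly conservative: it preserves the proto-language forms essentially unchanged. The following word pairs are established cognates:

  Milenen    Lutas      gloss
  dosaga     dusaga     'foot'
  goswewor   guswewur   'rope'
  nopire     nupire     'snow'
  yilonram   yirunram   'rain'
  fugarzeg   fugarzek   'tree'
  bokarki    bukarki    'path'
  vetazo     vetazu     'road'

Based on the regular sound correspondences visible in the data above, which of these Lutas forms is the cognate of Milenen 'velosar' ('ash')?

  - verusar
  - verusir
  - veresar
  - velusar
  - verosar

verusar

yilonram ~ yirunram — Milenen l corresponds to Lutas r between vowels (before a back vowel).
dosaga ~ dusaga, goswewor ~ guswewur — Milenen o corresponds to Lutas u after a consonant, before a consonant other than r, m, n, p, b, f, v.
Applying these to Milenen 'velosar':
  velosar → verosar   (l→r between vowels (before a back vowel))
  verosar → verusar   (o→u after a consonant, before a consonant other than r, m, n, p, b, f, v)
So the Lutas cognate is 'verusar'.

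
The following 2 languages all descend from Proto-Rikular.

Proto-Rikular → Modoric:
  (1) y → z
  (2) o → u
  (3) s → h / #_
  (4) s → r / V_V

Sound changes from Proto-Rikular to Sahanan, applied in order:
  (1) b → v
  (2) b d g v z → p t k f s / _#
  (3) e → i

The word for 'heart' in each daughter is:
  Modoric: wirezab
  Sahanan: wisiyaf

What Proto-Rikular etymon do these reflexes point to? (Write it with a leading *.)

Position 3: Modoric has r, Sahanan has s. Taking the neighbouring segments as reconstructed: Modoric r could go back to *s or *r; Sahanan s can only go back to *s — the one source consistent with every daughter is *s.
Position 4: Modoric has e, Sahanan has i. Modoric preserves e here (none of its changes turn any other segment into e), so the proto-segment is *e.
Position 7: Modoric has b, Sahanan has f. Modoric preserves b here (none of its changes turn any other segment into b), so the proto-segment is *b.
Verify the candidate proto-form against each daughter:
Modoric: *wiseyab
  wiseyab → wisezab   [unconditioned shift]
  wisezab (rule 2 does not apply)
  wisezab (rule 3 does not apply)
  wisezab → wirezab   [rhotacism]
  giving Modoric wirezab.
Sahanan: *wiseyab
  wiseyab → wiseyav   [unconditioned shift]
  wiseyav → wiseyaf   [final devoicing]
  wiseyaf → wisiyaf   [vowel merger]
  giving Sahanan wisiyaf.
*wiseyab is the unique common source.

*wiseyab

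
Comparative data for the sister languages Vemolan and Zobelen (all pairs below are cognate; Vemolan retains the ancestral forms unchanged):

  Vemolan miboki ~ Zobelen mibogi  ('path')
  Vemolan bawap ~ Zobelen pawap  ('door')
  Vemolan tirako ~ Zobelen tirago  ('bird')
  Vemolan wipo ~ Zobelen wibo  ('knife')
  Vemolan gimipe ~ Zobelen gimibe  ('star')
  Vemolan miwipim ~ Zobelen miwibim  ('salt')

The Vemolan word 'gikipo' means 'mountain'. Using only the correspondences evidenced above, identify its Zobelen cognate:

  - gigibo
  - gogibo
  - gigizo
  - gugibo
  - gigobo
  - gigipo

gigibo

miboki ~ mibogi — Vemolan k corresponds to Zobelen g between vowels (before a front vowel).
wipo ~ wibo — Vemolan p corresponds to Zobelen b between vowels (before a back vowel).
Applying these to Vemolan 'gikipo':
  gikipo → gigipo   (k→g between vowels (before a front vowel))
  gigipo → gigibo   (p→b between vowels (before a back vowel))
So the Zobelen cognate is 'gigibo'.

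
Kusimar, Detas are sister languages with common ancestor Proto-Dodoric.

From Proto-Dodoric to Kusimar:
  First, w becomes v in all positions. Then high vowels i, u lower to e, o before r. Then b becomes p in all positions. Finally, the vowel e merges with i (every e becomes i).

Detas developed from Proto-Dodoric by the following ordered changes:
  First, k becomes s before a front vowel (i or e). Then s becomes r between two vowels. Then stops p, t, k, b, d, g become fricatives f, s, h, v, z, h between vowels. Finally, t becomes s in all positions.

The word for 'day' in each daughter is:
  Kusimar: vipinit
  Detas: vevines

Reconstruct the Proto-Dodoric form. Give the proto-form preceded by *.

*vebinet

Position 2: Kusimar has i, Detas has e. Detas preserves e here (none of its changes turn any other segment into e), so the proto-segment is *e.
Position 3: Kusimar has p, Detas has v. Taking the neighbouring segments as reconstructed: Kusimar p could go back to *p or *b; Detas v could go back to *b or *v — the one source consistent with every daughter is *b.
Continuing position by position gives *vebinet; check it forward:
Kusimar: *vebinet > vepinet > vipinit  (by unconditioned shift, vowel merger)
Detas: *vebinet > vevinet > vevines  (by intervocalic lenition, unconditioned shift)
*vebinet is the unique common source.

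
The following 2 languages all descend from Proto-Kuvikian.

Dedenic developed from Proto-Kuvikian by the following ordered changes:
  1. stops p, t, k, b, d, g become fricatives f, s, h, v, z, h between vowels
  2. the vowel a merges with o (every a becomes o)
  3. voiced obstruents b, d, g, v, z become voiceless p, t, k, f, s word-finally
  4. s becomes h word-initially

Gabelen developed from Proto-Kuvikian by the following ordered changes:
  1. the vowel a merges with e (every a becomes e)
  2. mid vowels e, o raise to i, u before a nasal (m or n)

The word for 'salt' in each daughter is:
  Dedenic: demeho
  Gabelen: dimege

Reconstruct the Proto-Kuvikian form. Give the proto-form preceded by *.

Position 5: Dedenic has h, Gabelen has g. Gabelen preserves g here (none of its changes turn any other segment into g), so the proto-segment is *g.
Position 6: Dedenic has o, Gabelen has e. Taking the neighbouring segments as reconstructed: Dedenic o could go back to *a or *o; Gabelen e could go back to *a or *e — the one source consistent with every daughter is *a.
Position 2: Dedenic has e, Gabelen has i. Dedenic preserves e here (none of its changes turn any other segment into e), so the proto-segment is *e.
The remaining positions agree across the daughters. Check the candidate against every language:
Dedenic: *demega > demeha > demeho  (by intervocalic lenition, vowel merger)
Gabelen: *demega > demege > dimege  (by vowel merger, pre-nasal raising)
Only *demega yields all of Dedenic demeho, Gabelen dimege.

*demega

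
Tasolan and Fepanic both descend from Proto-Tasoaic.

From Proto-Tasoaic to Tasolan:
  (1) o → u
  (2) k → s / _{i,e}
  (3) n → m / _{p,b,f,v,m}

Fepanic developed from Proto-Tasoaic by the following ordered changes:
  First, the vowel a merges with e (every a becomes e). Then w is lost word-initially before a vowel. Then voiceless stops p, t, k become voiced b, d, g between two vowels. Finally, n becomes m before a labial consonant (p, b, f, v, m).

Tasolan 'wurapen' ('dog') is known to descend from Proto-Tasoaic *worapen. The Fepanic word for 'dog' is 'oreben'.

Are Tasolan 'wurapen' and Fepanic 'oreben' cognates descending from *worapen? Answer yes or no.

yes

Derive the expected Fepanic reflex of *worapen:
Fepanic: *worapen > worepen > orepen > oreben  (by vowel merger, glide loss, intervocalic voicing)
Fepanic 'oreben' matches the regular reflex exactly, so the pair is cognate.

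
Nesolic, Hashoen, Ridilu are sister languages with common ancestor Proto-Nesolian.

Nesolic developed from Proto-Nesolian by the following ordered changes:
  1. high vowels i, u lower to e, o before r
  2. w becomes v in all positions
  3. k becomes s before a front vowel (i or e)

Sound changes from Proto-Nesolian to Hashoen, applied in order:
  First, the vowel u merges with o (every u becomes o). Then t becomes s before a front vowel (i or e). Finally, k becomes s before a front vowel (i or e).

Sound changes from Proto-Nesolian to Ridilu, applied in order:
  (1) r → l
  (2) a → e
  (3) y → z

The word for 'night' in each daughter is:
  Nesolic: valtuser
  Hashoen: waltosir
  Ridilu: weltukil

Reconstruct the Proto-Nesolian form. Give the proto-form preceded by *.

*waltukir

Position 6: Nesolic has s, Hashoen has s, Ridilu has k. Ridilu preserves k here (none of its changes turn any other segment into k), so the proto-segment is *k.
Position 2: Nesolic has a, Hashoen has a, Ridilu has e. Nesolic preserves a here (none of its changes turn any other segment into a), so the proto-segment is *a.
Continuing position by position gives *waltukir; check it forward:
Nesolic: start from *waltukir.
  rule 1 (pre-rhotic lowering): waltukir → waltuker
  rule 2 (unconditioned shift): waltuker → valtuker
  rule 3 (palatalisation): valtuker → valtuser
  ⇒ Nesolic valtuser
Hashoen: start from *waltukir.
  rule 1 (vowel merger): waltukir → waltokir
  rule 2: no change — waltokir
  rule 3 (palatalisation): waltokir → waltosir
  ⇒ Hashoen waltosir
Ridilu: *waltukir
  waltukir → waltukil   [unconditioned shift]
  waltukil → weltukil   [vowel merger]
  weltukil (rule 3 does not apply)
  giving Ridilu weltukil.
*waltukir is the unique common source.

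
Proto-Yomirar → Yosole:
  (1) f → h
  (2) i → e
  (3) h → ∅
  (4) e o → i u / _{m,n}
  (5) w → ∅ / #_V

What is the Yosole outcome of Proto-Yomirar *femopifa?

imopea

Yosole: start from *femopifa.
  rule 1 (unconditioned shift): femopifa → hemopiha
  rule 2 (vowel merger): hemopiha → hemopeha
  rule 3 (h-loss): hemopeha → emopea
  rule 4 (pre-nasal raising): emopea → imopea
  rule 5: no change — imopea
  ⇒ Yosole imopea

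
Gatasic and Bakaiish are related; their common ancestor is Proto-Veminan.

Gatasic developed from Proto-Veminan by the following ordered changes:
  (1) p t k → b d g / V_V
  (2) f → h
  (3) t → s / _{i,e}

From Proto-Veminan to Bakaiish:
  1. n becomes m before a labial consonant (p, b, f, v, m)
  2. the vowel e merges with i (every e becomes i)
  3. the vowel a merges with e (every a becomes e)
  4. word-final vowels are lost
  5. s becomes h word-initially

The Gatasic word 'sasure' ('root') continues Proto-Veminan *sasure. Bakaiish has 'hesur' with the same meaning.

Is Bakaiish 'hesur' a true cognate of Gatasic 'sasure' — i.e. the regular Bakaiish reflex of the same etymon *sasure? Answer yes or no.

Derive the expected Bakaiish reflex of *sasure:
Bakaiish: *sasure > sasuri > sesuri > sesur > hesur  (by vowel merger, vowel merger, apocope, debuccalisation)
Bakaiish 'hesur' matches the regular reflex exactly, so the pair is cognate.

yes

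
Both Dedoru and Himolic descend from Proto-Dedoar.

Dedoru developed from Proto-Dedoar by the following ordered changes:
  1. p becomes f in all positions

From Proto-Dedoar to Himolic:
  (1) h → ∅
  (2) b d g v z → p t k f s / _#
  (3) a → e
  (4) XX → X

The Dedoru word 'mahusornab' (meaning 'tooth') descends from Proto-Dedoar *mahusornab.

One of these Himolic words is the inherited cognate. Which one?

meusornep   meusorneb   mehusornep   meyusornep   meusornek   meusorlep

Himolic: *mahusornab > mausornab > mausornap > meusornep  (by h-loss, final devoicing, vowel merger)
Among the options, 'meusornep' alone shows every Himolic change applied in order.

meusornep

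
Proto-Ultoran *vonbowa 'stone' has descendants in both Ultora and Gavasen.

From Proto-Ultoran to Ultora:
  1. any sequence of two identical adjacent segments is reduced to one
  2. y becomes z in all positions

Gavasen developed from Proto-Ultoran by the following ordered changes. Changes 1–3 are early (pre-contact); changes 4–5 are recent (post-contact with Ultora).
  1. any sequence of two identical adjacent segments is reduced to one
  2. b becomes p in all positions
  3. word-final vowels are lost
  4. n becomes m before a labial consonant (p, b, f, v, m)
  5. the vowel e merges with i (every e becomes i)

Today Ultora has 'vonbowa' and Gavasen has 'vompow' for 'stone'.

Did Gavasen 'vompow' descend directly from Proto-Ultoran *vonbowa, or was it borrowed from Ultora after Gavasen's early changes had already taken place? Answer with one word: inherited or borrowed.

inherited

If inherited, *vonbowa would pass through all of Gavasen's changes:
Gavasen: start from *vonbowa.
  rule 1: no change — vonbowa
  rule 2 (unconditioned shift): vonbowa → vonpowa
  rule 3 (apocope): vonpowa → vonpow
  rule 4 (nasal place assimilation): vonpow → vompow
  rule 5: no change — vompow
  ⇒ Gavasen vompow
If borrowed from Ultora 'vonbowa' after the early changes, it would undergo only the recent ones:
  rule 4 (nasal place assimilation): vonbowa → vombowa
  rule 5 (vowel merger): no change (vombowa)
  ⇒ as a loan: vombowa
Gavasen 'vompow' matches the inherited outcome exactly, so it is an inherited cognate, not a loan.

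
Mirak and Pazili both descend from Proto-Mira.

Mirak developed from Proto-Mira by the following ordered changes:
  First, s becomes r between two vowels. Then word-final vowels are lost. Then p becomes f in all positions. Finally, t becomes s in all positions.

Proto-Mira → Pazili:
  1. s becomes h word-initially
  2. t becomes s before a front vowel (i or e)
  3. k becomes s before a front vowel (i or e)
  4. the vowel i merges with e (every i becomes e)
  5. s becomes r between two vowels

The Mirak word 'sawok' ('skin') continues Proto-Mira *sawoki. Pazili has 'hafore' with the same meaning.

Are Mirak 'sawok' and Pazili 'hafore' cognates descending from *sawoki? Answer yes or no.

Derive the expected Pazili reflex of *sawoki:
Pazili: *sawoki > hawoki > hawosi > hawose > hawore  (by debuccalisation, palatalisation, vowel merger, rhotacism)
The regular Pazili reflex would be 'hawore', but the attested form is 'hafore'. The correspondence is irregular, so they are not cognates (the Pazili form has a different source).

no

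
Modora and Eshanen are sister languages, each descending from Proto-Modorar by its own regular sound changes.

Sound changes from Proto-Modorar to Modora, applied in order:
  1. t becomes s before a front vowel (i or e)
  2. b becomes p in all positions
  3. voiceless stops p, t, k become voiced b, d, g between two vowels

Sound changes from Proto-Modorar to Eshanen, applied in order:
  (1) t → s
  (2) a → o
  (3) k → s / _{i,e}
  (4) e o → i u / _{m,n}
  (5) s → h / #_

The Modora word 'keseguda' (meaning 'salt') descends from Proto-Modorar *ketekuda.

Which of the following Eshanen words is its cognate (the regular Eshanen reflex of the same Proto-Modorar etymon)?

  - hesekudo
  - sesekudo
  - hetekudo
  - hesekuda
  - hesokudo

hesekudo

Eshanen: *ketekuda
  ketekuda → kesekuda   [unconditioned shift]
  kesekuda → kesekudo   [vowel merger]
  kesekudo → sesekudo   [palatalisation]
  sesekudo (rule 4 does not apply)
  sesekudo → hesekudo   [debuccalisation]
  giving Eshanen hesekudo.
Among the options, 'hesekudo' alone shows every Eshanen change applied in order.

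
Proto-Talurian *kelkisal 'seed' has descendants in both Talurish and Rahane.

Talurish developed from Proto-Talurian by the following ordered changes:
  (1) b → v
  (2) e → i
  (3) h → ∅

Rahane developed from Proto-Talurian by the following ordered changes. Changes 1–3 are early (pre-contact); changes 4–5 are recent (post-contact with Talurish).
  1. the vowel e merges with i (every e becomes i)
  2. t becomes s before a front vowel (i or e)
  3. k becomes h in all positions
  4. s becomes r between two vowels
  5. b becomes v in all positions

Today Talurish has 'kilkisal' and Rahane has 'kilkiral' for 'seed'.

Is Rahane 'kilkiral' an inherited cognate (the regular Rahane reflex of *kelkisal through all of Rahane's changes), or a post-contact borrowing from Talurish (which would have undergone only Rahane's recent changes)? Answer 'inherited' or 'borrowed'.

If inherited, *kelkisal would pass through all of Rahane's changes:
Rahane: start from *kelkisal.
  rule 1 (vowel merger): kelkisal → kilkisal
  rule 2: no change — kilkisal
  rule 3 (unconditioned shift): kilkisal → hilhisal
  rule 4 (rhotacism): hilhisal → hilhiral
  rule 5: no change — hilhiral
  ⇒ Rahane hilhiral
If borrowed from Talurish 'kilkisal' after the early changes, it would undergo only the recent ones:
  rule 4 (rhotacism): kilkisal → kilkiral
  rule 5 (unconditioned shift): no change (kilkiral)
  ⇒ as a loan: kilkiral
Rahane 'kilkiral' matches the loan outcome 'kilkiral', not the inherited 'hilhiral' — it skipped the early Rahane changes, so it was borrowed from Talurish.

borrowed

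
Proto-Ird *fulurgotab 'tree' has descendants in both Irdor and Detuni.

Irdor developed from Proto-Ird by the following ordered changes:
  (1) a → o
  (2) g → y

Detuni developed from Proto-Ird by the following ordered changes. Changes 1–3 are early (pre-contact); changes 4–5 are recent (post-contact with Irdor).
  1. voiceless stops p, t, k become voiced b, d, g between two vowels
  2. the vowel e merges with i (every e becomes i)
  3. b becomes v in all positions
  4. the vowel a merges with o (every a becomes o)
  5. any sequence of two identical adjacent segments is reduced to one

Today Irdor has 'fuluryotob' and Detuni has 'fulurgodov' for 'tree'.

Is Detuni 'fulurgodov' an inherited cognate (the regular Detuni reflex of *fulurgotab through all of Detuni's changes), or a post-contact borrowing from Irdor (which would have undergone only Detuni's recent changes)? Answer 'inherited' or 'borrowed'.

inherited

If inherited, *fulurgotab would pass through all of Detuni's changes:
Detuni: *fulurgotab
  fulurgotab → fulurgodab   [intervocalic voicing]
  fulurgodab (rule 2 does not apply)
  fulurgodab → fulurgodav   [unconditioned shift]
  fulurgodav → fulurgodov   [vowel merger]
  fulurgodov (rule 5 does not apply)
  giving Detuni fulurgodov.
If borrowed from Irdor 'fuluryotob' after the early changes, it would undergo only the recent ones:
  rule 4 (vowel merger): no change (fuluryotob)
  rule 5 (degemination): no change (fuluryotob)
  ⇒ as a loan: fuluryotob
Detuni 'fulurgodov' matches the inherited outcome exactly, so it is an inherited cognate, not a loan.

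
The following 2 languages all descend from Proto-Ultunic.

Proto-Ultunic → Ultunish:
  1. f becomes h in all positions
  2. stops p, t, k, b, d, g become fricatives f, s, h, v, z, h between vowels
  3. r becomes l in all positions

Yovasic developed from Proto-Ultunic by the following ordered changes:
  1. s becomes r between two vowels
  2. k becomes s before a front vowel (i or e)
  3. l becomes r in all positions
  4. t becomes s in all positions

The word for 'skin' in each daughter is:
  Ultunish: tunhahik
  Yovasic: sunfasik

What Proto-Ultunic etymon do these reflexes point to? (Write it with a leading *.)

*tunfakik

Position 4: Ultunish has h, Yovasic has f. Yovasic preserves f here (none of its changes turn any other segment into f), so the proto-segment is *f.
Position 1: Ultunish has t, Yovasic has s. Ultunish preserves t here (none of its changes turn any other segment into t), so the proto-segment is *t.
Verify the candidate proto-form against each daughter:
Ultunish: start from *tunfakik.
  rule 1 (unconditioned shift): tunfakik → tunhakik
  rule 2 (intervocalic lenition): tunhakik → tunhahik
  rule 3: no change — tunhahik
  ⇒ Ultunish tunhahik
Yovasic: *tunfakik
  tunfakik (rule 1 does not apply)
  tunfakik → tunfasik   [palatalisation]
  tunfasik (rule 3 does not apply)
  tunfasik → sunfasik   [unconditioned shift]
  giving Yovasic sunfasik.
No other proto-form is consistent with every reflex, so the reconstruction is *tunfakik.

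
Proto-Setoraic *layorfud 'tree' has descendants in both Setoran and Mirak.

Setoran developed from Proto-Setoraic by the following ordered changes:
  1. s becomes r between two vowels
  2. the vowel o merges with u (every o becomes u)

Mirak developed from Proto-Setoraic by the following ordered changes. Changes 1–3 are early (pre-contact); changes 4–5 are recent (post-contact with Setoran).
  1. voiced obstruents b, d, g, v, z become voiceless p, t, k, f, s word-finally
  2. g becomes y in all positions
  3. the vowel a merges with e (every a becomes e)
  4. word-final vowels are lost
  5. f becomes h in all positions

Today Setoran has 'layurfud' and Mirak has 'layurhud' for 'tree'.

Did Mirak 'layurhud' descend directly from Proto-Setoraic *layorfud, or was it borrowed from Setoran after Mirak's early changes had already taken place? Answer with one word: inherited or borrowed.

If inherited, *layorfud would pass through all of Mirak's changes:
Mirak: start from *layorfud.
  rule 1 (final devoicing): layorfud → layorfut
  rule 2: no change — layorfut
  rule 3 (vowel merger): layorfut → leyorfut
  rule 4: no change — leyorfut
  rule 5 (unconditioned shift): leyorfut → leyorhut
  ⇒ Mirak leyorhut
If borrowed from Setoran 'layurfud' after the early changes, it would undergo only the recent ones:
  rule 4 (apocope): no change (layurfud)
  rule 5 (unconditioned shift): layurfud → layurhud
  ⇒ as a loan: layurhud
Mirak 'layurhud' matches the loan outcome 'layurhud', not the inherited 'leyorhut' — it skipped the early Mirak changes, so it was borrowed from Setoran.

borrowed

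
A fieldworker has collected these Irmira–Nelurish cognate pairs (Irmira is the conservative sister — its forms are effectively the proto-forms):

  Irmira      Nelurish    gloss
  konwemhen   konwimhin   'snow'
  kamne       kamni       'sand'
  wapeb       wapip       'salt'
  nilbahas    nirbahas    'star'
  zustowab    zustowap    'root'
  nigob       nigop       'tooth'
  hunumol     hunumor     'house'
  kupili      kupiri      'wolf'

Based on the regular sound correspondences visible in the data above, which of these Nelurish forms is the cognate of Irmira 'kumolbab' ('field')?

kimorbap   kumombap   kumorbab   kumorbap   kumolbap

nilbahas ~ nirbahas — Irmira l corresponds to Nelurish r after a vowel, before a labial obstruent.
wapeb ~ wapip, zustowab ~ zustowap — Irmira b corresponds to Nelurish p word-finally.
Applying these to Irmira 'kumolbab':
  kumolbab → kumorbab   (l→r after a vowel, before a labial obstruent)
  kumorbab → kumorbap   (b→p word-finally)
So the Nelurish cognate is 'kumorbap'.

kumorbap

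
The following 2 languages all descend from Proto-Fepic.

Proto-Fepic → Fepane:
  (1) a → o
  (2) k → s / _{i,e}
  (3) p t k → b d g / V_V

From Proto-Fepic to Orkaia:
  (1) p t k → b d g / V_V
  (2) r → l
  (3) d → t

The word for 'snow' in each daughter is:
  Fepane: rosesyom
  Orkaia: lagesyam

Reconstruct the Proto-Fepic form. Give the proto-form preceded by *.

Position 3: Fepane has s, Orkaia has g. Taking the neighbouring segments as reconstructed: Fepane s could go back to *k or *s; Orkaia g could go back to *k or *g — the one source consistent with every daughter is *k.
Position 1: Fepane has r, Orkaia has l. Fepane preserves r here (none of its changes turn any other segment into r), so the proto-segment is *r.
Position 7: Fepane has o, Orkaia has a. Orkaia preserves a here (none of its changes turn any other segment into a), so the proto-segment is *a.
Continuing position by position gives *rakesyam; check it forward:
Fepane: start from *rakesyam.
  rule 1 (vowel merger): rakesyam → rokesyom
  rule 2 (palatalisation): rokesyom → rosesyom
  rule 3: no change — rosesyom
  ⇒ Fepane rosesyom
Orkaia: *rakesyam
  rakesyam → ragesyam   [intervocalic voicing]
  ragesyam → lagesyam   [unconditioned shift]
  lagesyam (rule 3 does not apply)
  giving Orkaia lagesyam.
No other proto-form is consistent with every reflex, so the reconstruction is *rakesyam.

*rakesyam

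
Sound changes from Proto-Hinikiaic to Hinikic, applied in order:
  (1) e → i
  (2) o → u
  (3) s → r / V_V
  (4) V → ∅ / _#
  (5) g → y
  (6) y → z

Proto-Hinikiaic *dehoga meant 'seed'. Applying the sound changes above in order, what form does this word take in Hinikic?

Hinikic: *dehoga > dihoga > dihuga > dihug > dihuy > dihuz  (by vowel merger, vowel merger, apocope, unconditioned shift, unconditioned shift)

dihuz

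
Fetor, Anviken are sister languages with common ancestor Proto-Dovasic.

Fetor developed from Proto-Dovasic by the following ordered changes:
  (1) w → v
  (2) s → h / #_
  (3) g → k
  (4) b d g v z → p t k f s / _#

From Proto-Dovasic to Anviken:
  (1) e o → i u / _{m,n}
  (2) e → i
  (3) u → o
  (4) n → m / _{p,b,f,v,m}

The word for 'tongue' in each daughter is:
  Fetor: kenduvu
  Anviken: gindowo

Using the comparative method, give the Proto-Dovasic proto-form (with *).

Position 2: Fetor has e, Anviken has i. Fetor preserves e here (none of its changes turn any other segment into e), so the proto-segment is *e.
Position 6: Fetor has v, Anviken has w. Anviken preserves w here (none of its changes turn any other segment into w), so the proto-segment is *w.
Position 5: Fetor has u, Anviken has o. Fetor preserves u here (none of its changes turn any other segment into u), so the proto-segment is *u.
Verify the candidate proto-form against each daughter:
Fetor: *genduwu
  genduwu → genduvu   [unconditioned shift]
  genduvu (rule 2 does not apply)
  genduvu → kenduvu   [unconditioned shift]
  kenduvu (rule 4 does not apply)
  giving Fetor kenduvu.
Anviken: start from *genduwu.
  rule 1 (pre-nasal raising): genduwu → ginduwu
  rule 2: no change — ginduwu
  rule 3 (vowel merger): ginduwu → gindowo
  rule 4: no change — gindowo
  ⇒ Anviken gindowo
Only *genduwu yields all of Fetor kenduvu, Anviken gindowo.

*genduwu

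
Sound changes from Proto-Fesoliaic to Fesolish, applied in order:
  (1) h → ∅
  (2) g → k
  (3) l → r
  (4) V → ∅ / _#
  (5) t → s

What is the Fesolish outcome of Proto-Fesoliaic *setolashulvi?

Fesolish: start from *setolashulvi.
  rule 1 (h-loss): setolashulvi → setolasulvi
  rule 2: no change — setolasulvi
  rule 3 (unconditioned shift): setolasulvi → setorasurvi
  rule 4 (apocope): setorasurvi → setorasurv
  rule 5 (unconditioned shift): setorasurv → sesorasurv
  ⇒ Fesolish sesorasurv

sesorasurv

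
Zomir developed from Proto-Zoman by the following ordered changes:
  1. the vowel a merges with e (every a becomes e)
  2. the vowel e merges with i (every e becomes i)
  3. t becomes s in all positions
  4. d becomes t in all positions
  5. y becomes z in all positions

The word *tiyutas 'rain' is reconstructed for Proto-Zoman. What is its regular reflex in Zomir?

sizusis

Zomir: *tiyutas > tiyutes > tiyutis > siyusis > sizusis  (by vowel merger, vowel merger, unconditioned shift, unconditioned shift)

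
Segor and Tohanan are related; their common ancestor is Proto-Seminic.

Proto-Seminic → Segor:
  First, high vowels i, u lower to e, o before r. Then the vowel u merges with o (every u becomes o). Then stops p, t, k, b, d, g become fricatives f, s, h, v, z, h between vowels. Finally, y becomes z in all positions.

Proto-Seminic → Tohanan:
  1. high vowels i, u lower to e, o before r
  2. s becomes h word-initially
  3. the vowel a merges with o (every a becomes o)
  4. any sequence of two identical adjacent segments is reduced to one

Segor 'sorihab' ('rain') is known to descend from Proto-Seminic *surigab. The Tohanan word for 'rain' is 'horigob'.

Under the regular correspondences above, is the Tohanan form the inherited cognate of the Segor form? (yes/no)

yes

Derive the expected Tohanan reflex of *surigab:
Tohanan: start from *surigab.
  rule 1 (pre-rhotic lowering): surigab → sorigab
  rule 2 (debuccalisation): sorigab → horigab
  rule 3 (vowel merger): horigab → horigob
  rule 4: no change — horigob
  ⇒ Tohanan horigob
Tohanan 'horigob' matches the regular reflex exactly, so the pair is cognate.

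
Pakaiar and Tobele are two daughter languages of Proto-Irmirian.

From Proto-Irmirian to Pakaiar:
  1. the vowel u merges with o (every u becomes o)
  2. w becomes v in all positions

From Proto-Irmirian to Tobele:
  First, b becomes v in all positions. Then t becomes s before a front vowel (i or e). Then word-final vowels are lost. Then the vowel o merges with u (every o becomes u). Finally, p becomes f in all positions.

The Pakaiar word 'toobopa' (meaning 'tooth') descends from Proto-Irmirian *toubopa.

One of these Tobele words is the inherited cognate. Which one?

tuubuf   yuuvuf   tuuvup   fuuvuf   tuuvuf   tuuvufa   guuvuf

tuuvuf

Tobele: *toubopa > touvopa > touvop > tuuvup > tuuvuf  (by unconditioned shift, apocope, vowel merger, unconditioned shift)
The other candidates each miss or misapply at least one Tobele change.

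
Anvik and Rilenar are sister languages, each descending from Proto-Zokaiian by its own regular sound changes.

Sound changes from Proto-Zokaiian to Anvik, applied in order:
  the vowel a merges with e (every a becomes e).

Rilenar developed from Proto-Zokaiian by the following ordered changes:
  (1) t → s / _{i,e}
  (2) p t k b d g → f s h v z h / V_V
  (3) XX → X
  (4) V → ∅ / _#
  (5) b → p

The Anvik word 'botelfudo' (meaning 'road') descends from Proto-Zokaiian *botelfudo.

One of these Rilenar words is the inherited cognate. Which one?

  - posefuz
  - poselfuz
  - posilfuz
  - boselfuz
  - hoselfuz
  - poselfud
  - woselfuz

poselfuz

Rilenar: start from *botelfudo.
  rule 1 (palatalisation): botelfudo → boselfudo
  rule 2 (intervocalic lenition): boselfudo → boselfuzo
  rule 3: no change — boselfuzo
  rule 4 (apocope): boselfuzo → boselfuz
  rule 5 (unconditioned shift): boselfuz → poselfuz
  ⇒ Rilenar poselfuz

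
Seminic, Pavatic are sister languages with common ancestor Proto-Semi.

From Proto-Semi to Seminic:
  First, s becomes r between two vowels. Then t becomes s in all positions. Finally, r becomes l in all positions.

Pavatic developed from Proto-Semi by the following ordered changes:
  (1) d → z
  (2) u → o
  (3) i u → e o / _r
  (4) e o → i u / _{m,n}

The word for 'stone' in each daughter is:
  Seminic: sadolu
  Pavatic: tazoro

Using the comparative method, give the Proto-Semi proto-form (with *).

Position 5: Seminic has l, Pavatic has r. Pavatic preserves r here (none of its changes turn any other segment into r), so the proto-segment is *r.
Position 1: Seminic has s, Pavatic has t. Pavatic preserves t here (none of its changes turn any other segment into t), so the proto-segment is *t.
Position 6: Seminic has u, Pavatic has o. Seminic preserves u here (none of its changes turn any other segment into u), so the proto-segment is *u.
Verify the candidate proto-form against each daughter:
Seminic: start from *tadoru.
  rule 1: no change — tadoru
  rule 2 (unconditioned shift): tadoru → sadoru
  rule 3 (unconditioned shift): sadoru → sadolu
  ⇒ Seminic sadolu
Pavatic: *tadoru > tazoru > tazoro  (by unconditioned shift, vowel merger)
*tadoru is the unique common source.

*tadoru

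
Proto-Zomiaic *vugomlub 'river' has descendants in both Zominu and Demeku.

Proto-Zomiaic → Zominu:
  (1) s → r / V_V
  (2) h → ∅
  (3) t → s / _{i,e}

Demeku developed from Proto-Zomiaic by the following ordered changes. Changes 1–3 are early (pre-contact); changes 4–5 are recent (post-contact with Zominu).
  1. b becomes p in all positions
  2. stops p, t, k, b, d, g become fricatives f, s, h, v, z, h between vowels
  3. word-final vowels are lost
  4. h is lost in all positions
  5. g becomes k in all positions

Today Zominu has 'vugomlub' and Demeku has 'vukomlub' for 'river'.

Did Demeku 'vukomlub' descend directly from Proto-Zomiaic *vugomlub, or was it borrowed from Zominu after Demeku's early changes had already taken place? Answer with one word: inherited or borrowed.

If inherited, *vugomlub would pass through all of Demeku's changes:
Demeku: *vugomlub > vugomlup > vuhomlup > vuomlup  (by unconditioned shift, intervocalic lenition, h-loss)
If borrowed from Zominu 'vugomlub' after the early changes, it would undergo only the recent ones:
  rule 4 (h-loss): no change (vugomlub)
  rule 5 (unconditioned shift): vugomlub → vukomlub
  ⇒ as a loan: vukomlub
Demeku 'vukomlub' matches the loan outcome 'vukomlub', not the inherited 'vuomlup' — it skipped the early Demeku changes, so it was borrowed from Zominu.

borrowed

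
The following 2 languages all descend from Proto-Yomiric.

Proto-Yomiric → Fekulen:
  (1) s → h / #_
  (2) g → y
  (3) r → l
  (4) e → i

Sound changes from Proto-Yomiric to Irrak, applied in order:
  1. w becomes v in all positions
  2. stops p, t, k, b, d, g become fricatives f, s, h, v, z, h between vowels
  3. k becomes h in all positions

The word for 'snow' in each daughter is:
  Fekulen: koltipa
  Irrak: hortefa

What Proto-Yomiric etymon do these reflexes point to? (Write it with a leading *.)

Position 1: Fekulen has k, Irrak has h. Fekulen preserves k here (none of its changes turn any other segment into k), so the proto-segment is *k.
Position 6: Fekulen has p, Irrak has f. Fekulen preserves p here (none of its changes turn any other segment into p), so the proto-segment is *p.
This points to *kortepa. Verify forward in each daughter:
Fekulen: *kortepa
  kortepa (rule 1 does not apply)
  kortepa (rule 2 does not apply)
  kortepa → koltepa   [unconditioned shift]
  koltepa → koltipa   [vowel merger]
  giving Fekulen koltipa.
Irrak: *kortepa
  kortepa (rule 1 does not apply)
  kortepa → kortefa   [intervocalic lenition]
  kortefa → hortefa   [unconditioned shift]
  giving Irrak hortefa.
Only *kortepa yields all of Fekulen koltipa, Irrak hortefa.

*kortepa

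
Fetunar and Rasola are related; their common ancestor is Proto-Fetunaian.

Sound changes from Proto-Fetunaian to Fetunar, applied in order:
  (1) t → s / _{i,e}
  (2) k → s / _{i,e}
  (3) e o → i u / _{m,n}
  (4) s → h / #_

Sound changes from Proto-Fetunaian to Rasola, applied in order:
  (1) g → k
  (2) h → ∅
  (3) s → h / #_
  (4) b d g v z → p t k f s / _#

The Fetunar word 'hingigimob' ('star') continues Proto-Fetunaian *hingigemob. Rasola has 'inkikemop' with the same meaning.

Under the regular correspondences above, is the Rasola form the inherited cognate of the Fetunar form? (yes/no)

yes

Derive the expected Rasola reflex of *hingigemob:
Rasola: *hingigemob
  hingigemob → hinkikemob   [unconditioned shift]
  hinkikemob → inkikemob   [h-loss]
  inkikemob (rule 3 does not apply)
  inkikemob → inkikemop   [final devoicing]
  giving Rasola inkikemop.
Rasola 'inkikemop' matches the regular reflex exactly, so the pair is cognate.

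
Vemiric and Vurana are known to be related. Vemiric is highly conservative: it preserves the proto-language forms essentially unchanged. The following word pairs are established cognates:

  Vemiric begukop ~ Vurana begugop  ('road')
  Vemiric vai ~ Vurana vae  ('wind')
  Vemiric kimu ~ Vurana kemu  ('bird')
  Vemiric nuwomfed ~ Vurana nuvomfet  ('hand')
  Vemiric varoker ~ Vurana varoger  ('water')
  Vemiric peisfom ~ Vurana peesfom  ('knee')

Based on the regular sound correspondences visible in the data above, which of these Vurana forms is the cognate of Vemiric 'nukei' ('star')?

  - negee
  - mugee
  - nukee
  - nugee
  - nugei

nugee

varoker ~ varoger — Vemiric k corresponds to Vurana g between vowels (before a front vowel).
vai ~ vae — Vemiric i corresponds to Vurana e word-finally.
Applying these to Vemiric 'nukei':
  nukei → nugei   (k→g between vowels (before a front vowel))
  nugei → nugee   (i→e word-finally)
So the Vurana cognate is 'nugee'.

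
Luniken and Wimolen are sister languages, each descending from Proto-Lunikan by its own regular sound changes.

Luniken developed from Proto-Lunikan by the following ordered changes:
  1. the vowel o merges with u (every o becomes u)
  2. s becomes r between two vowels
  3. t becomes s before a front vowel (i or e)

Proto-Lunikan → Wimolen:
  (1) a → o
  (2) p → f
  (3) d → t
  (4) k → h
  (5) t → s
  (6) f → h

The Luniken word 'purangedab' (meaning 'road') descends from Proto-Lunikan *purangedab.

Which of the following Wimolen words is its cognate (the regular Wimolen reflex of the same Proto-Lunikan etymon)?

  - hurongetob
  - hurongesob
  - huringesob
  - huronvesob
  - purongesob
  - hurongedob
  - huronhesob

Wimolen: *purangedab
  purangedab → purongedob   [vowel merger]
  purongedob → furongedob   [unconditioned shift]
  furongedob → furongetob   [unconditioned shift]
  furongetob (rule 4 does not apply)
  furongetob → furongesob   [unconditioned shift]
  furongesob → hurongesob   [unconditioned shift]
  giving Wimolen hurongesob.

hurongesob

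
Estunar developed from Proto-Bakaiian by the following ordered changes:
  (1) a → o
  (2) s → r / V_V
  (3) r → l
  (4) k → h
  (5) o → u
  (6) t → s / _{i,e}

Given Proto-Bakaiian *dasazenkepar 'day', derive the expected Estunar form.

Estunar: *dasazenkepar > dosozenkepor > dorozenkepor > dolozenkepol > dolozenhepol > duluzenhepul  (by vowel merger, rhotacism, unconditioned shift, unconditioned shift, vowel merger)

duluzenhepul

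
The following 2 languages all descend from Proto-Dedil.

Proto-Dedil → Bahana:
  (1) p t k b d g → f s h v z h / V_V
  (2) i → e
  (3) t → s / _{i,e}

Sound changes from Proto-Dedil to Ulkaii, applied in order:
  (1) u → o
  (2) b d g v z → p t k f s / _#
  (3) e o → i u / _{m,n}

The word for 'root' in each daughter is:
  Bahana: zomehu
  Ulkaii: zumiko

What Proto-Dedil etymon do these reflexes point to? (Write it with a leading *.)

*zomiku

Position 2: Bahana has o, Ulkaii has u. Bahana preserves o here (none of its changes turn any other segment into o), so the proto-segment is *o.
Position 4: Bahana has e, Ulkaii has i. Taking the neighbouring segments as reconstructed: Bahana e could go back to *e or *i; Ulkaii i can only go back to *i — the one source consistent with every daughter is *i.
Position 6: Bahana has u, Ulkaii has o. Bahana preserves u here (none of its changes turn any other segment into u), so the proto-segment is *u.
This points to *zomiku. Verify forward in each daughter:
Bahana: start from *zomiku.
  rule 1 (intervocalic lenition): zomiku → zomihu
  rule 2 (vowel merger): zomihu → zomehu
  rule 3: no change — zomehu
  ⇒ Bahana zomehu
Ulkaii: *zomiku
  zomiku → zomiko   [vowel merger]
  zomiko (rule 2 does not apply)
  zomiko → zumiko   [pre-nasal raising]
  giving Ulkaii zumiko.
No other proto-form is consistent with every reflex, so the reconstruction is *zomiku.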